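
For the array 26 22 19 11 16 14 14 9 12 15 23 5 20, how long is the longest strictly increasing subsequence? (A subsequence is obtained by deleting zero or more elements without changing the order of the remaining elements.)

One longest increasing subsequence is 11, 14, 15, 23 (positions 4,6,10,11), of length 4; no longer one exists.

4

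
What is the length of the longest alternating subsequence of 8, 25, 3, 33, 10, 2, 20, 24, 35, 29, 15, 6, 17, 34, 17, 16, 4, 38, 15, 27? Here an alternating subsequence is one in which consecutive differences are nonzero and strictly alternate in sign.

Track the best alternating length ending on an up-step vs a down-step at each position: up/down = 1/1, 2/1, 1/3, 4/1, 4/5, 1/5, 6/5, 6/5, 6/1, 6/7, 6/7, 6/7, 8/7, 8/7, 8/9, 8/9, 6/9, 10/1, 10/11, 12/11.
The maximum over both is 12; one such subsequence is 8, 25, 3, 33, 10, 35, 29, 34, 17, 38, 15, 27.

12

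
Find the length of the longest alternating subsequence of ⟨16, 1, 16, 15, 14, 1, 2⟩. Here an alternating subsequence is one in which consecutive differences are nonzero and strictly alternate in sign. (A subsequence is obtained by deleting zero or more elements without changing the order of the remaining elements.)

Track the best alternating length ending on an up-step vs a down-step at each position: up/down = 1/1, 1/2, 3/1, 3/4, 3/4, 1/4, 5/4.
The maximum over both is 5; one such subsequence is 16, 1, 16, 1, 2.

5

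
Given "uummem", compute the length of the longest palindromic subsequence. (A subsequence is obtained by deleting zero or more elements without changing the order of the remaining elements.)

One longest palindromic subsequence is mem (positions 3,5,6); it reads the same forward and backward, and the interval DP gives dp[1][6] = 3.

3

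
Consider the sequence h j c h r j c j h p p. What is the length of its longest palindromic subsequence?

7

One longest palindromic subsequence is hjcjcjh (positions 1,2,3,6,7,8,9); it reads the same forward and backward, and the interval DP gives dp[1][11] = 7.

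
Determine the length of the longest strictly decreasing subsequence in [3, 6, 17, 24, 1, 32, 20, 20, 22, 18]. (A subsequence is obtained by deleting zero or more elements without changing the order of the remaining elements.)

3

Let dp[i] be the longest decreasing subsequence ending at position i. Then dp = [1, 1, 1, 1, 2, 1, 2, 2, 2, 3].
The maximum is 3; one witness is 24, 20, 18 at positions 4,7,10.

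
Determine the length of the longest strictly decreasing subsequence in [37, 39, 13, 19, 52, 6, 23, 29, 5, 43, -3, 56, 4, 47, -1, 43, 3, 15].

Let dp[i] be the longest decreasing subsequence ending at position i. Then dp = [1, 1, 2, 2, 1, 3, 2, 2, 4, 2, 5, 1, 5, 2, 6, 3, 6, 4].
The maximum is 6; one witness is 37, 13, 6, 5, 4, -1 at positions 1,3,6,9,13,15.

6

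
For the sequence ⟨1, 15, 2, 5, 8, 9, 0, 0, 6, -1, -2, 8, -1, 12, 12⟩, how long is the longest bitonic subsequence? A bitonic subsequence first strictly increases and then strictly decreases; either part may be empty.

One longest bitonic subsequence is 1, 2, 5, 8, 9, 6, -1, -2 (positions 1,3,4,5,6,9,10,11): it rises to 9 then falls. Length 8 is optimal.

8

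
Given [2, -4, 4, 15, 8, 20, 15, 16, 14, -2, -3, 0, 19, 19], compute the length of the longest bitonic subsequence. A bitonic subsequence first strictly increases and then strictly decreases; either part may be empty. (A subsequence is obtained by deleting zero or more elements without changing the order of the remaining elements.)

8

Let inc[i] be the LIS ending at i and dec[i] the longest strictly decreasing subsequence starting at i. inc = [1, 1, 2, 3, 3, 4, 4, 5, 4, 2, 2, 3, 6, 6], dec = [3, 1, 3, 4, 3, 5, 4, 4, 3, 2, 1, 1, 1, 1].
max_i inc[i]+dec[i]−1 = 8, with one witness 2, 4, 15, 20, 16, 14, -2, -3.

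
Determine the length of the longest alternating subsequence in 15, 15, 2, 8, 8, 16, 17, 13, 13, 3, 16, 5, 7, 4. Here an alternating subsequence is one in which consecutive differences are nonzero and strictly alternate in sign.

8

Track the best alternating length ending on an up-step vs a down-step at each position: up/down = 1/1, 1/1, 1/2, 3/2, 3/2, 3/1, 3/1, 3/4, 3/4, 3/4, 5/4, 5/6, 7/6, 5/8.
The maximum over both is 8; one such subsequence is 15, 2, 16, 13, 16, 5, 7, 4.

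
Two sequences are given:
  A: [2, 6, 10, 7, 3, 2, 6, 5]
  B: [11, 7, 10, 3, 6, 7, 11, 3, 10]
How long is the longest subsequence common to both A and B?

A longest common subsequence is 6, 7, 3 (length 3); the LCS DP confirms no longer common subsequence exists.

3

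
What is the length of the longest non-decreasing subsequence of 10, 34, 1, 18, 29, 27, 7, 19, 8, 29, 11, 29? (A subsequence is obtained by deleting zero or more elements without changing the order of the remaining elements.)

5

One longest non-decreasing subsequence is 10, 18, 29, 29, 29 (positions 1,4,5,10,12), of length 5; no longer one exists.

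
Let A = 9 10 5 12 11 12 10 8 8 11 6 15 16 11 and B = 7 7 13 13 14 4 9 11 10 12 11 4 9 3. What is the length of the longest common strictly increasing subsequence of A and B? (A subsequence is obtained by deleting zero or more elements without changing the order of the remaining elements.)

For each value that appears in both, track the longest common increasing run ending there.
The best achievable length is 3; one witness is 9, 10, 12 (A-positions 1,2,4, B-positions 7,9,10).

3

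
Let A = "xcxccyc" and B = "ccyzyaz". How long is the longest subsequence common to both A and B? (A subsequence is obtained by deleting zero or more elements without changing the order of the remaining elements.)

A longest common subsequence is ccy (length 3); the LCS DP confirms no longer common subsequence exists.

3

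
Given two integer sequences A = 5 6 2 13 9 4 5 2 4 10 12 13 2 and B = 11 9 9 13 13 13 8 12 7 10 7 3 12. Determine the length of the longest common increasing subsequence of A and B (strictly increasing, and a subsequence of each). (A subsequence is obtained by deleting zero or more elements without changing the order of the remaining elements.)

3

For each value that appears in both, track the longest common increasing run ending there.
The best achievable length is 3; one witness is 9, 10, 12 (A-positions 5,10,11, B-positions 2,10,13).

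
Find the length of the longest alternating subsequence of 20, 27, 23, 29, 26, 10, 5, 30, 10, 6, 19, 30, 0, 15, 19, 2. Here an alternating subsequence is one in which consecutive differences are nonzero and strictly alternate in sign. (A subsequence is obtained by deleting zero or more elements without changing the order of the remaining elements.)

Track the best alternating length ending on an up-step vs a down-step at each position: up/down = 1/1, 2/1, 2/3, 4/1, 4/5, 1/5, 1/5, 6/1, 6/7, 6/7, 8/7, 8/1, 1/9, 10/9, 10/9, 10/11.
The maximum over both is 11; one such subsequence is 20, 27, 23, 29, 26, 30, 10, 19, 0, 15, 2.

11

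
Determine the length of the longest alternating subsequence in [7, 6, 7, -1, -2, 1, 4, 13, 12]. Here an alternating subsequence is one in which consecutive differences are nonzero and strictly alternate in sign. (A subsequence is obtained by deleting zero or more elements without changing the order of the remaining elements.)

6

Track the best alternating length ending on an up-step vs a down-step at each position: up/down = 1/1, 1/2, 3/1, 1/4, 1/4, 5/4, 5/4, 5/1, 5/6.
The maximum over both is 6; one such subsequence is 7, 6, 7, -1, 13, 12.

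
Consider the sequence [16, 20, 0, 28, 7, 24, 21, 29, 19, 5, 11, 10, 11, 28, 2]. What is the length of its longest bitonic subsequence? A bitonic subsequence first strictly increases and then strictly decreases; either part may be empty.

One longest bitonic subsequence is 16, 20, 28, 24, 21, 19, 11, 10, 2 (positions 1,2,4,6,7,9,11,12,15): it rises to 28 then falls. Length 9 is optimal.

9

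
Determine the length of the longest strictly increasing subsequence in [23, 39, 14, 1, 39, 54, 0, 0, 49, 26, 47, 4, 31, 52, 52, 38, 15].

Scanning left to right, the best length ending at each element is: 23→1, 39→2, 14→1, 1→1, 39→2, 54→3, 0→1, 0→1, 49→3, 26→2, 47→3, 4→2, 31→3, 52→4, 52→4, 38→4, 15→3.
So the longest increasing subsequence has length 4, e.g. 23, 39, 49, 52.

4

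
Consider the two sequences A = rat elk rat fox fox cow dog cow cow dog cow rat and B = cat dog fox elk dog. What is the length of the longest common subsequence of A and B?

Backtracking the LCS table gives one alignment: elk (A2,B4) → dog (A10,B5).
So the longest common subsequence has length 2.

2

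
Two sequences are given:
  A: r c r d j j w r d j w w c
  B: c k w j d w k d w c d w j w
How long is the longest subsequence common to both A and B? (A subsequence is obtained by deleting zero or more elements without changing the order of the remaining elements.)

A longest common subsequence is cdwdjw (length 6); the LCS DP confirms no longer common subsequence exists.

6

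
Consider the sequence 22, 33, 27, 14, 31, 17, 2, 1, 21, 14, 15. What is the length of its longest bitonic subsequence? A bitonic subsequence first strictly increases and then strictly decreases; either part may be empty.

Let inc[i] be the LIS ending at i and dec[i] the longest strictly decreasing subsequence starting at i. inc = [1, 2, 2, 1, 3, 2, 1, 1, 3, 2, 3], dec = [4, 5, 4, 3, 4, 3, 2, 1, 2, 1, 1].
max_i inc[i]+dec[i]−1 = 6, with one witness 22, 33, 31, 17, 2, 1.

6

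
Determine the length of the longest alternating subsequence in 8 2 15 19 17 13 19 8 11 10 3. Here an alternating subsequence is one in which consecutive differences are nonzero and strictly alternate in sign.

8

A longest alternating subsequence is 8, 2, 19, 17, 19, 8, 11, 10 (positions 1,2,4,5,7,8,9,10); its 7 consecutive differences strictly alternate in sign, and length 8 is optimal.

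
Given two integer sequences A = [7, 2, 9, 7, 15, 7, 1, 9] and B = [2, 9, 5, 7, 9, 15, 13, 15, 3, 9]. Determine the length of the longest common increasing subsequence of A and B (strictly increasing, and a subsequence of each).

3

A longest common strictly increasing subsequence is 2, 7, 9 (length 3); it appears in order in both A and B, and no longer such subsequence exists.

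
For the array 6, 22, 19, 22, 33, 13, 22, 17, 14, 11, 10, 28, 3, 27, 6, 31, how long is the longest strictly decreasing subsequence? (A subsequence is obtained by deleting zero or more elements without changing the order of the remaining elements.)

Let dp[i] be the longest decreasing subsequence ending at position i. Then dp = [1, 1, 2, 1, 1, 3, 2, 3, 4, 5, 6, 2, 7, 3, 7, 2].
The maximum is 7; one witness is 22, 19, 17, 14, 11, 10, 3 at positions 2,3,8,9,10,11,13.

7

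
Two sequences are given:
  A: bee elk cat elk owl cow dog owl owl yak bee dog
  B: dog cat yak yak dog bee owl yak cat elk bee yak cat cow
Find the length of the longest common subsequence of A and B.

Backtracking the LCS table gives one alignment: cat (A3,B2) → dog (A7,B5) → owl (A9,B7) → yak (A10,B8) → bee (A11,B11).
So the longest common subsequence has length 5.

5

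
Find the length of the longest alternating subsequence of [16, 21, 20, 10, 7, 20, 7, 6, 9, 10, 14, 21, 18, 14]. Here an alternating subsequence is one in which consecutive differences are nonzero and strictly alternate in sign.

7

Track the best alternating length ending on an up-step vs a down-step at each position: up/down = 1/1, 2/1, 2/3, 1/3, 1/3, 4/3, 1/5, 1/5, 6/5, 6/5, 6/5, 6/1, 6/7, 6/7.
The maximum over both is 7; one such subsequence is 16, 21, 10, 20, 7, 21, 18.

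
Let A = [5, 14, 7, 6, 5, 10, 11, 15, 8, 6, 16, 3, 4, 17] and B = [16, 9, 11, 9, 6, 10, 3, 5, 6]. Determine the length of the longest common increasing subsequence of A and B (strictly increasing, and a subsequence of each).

2

A longest common strictly increasing subsequence is 6, 10 (length 2); it appears in order in both A and B, and no longer such subsequence exists.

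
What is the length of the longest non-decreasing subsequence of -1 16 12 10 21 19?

3

Let dp[i] be the longest non-decreasing subsequence ending at position i. Then dp = [1, 2, 2, 2, 3, 3].
The maximum is 3; one witness is -1, 16, 21 at positions 1,2,5.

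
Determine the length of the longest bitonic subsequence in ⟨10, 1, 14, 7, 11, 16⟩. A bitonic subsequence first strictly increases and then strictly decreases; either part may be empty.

Let inc[i] be the LIS ending at i and dec[i] the longest strictly decreasing subsequence starting at i. inc = [1, 1, 2, 2, 3, 4], dec = [2, 1, 2, 1, 1, 1].
max_i inc[i]+dec[i]−1 = 4, with one witness 1, 7, 11, 16.

4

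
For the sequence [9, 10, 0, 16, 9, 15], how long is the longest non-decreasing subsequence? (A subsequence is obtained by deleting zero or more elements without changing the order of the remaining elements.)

Let dp[i] be the longest non-decreasing subsequence ending at position i. Then dp = [1, 2, 1, 3, 2, 3].
The maximum is 3; one witness is 9, 10, 16 at positions 1,2,4.

3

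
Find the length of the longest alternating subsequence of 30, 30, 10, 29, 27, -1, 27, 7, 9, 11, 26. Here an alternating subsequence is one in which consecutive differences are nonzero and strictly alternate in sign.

Track the best alternating length ending on an up-step vs a down-step at each position: up/down = 1/1, 1/1, 1/2, 3/2, 3/4, 1/4, 5/4, 5/6, 7/6, 7/6, 7/6.
The maximum over both is 7; one such subsequence is 30, 10, 29, -1, 27, 7, 9.

7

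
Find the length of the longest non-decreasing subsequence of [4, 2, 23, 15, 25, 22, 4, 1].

3

Let dp[i] be the longest non-decreasing subsequence ending at position i. Then dp = [1, 1, 2, 2, 3, 3, 2, 1].
The maximum is 3; one witness is 4, 23, 25 at positions 1,3,5.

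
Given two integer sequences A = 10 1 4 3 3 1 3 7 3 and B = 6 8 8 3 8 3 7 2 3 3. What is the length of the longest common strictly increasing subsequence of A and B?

2

For each value that appears in both, track the longest common increasing run ending there.
The best achievable length is 2; one witness is 3, 7 (A-positions 4,8, B-positions 4,7).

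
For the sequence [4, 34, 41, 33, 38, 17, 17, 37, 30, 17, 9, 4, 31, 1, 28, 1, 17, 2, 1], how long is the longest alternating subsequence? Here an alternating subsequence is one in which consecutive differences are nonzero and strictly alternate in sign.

13

A longest alternating subsequence is 4, 34, 33, 38, 17, 37, 30, 31, 1, 28, 1, 17, 2 (positions 1,2,4,5,6,8,9,13,14,15,16,17,18); its 12 consecutive differences strictly alternate in sign, and length 13 is optimal.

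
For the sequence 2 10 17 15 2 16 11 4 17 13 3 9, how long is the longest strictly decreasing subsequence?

Let dp[i] be the longest decreasing subsequence ending at position i. Then dp = [1, 1, 1, 2, 3, 2, 3, 4, 1, 3, 5, 4].
The maximum is 5; one witness is 17, 15, 11, 4, 3 at positions 3,4,7,8,11.

5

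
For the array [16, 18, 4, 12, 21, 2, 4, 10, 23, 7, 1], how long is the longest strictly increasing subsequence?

Scanning left to right, the best length ending at each element is: 16→1, 18→2, 4→1, 12→2, 21→3, 2→1, 4→2, 10→3, 23→4, 7→3, 1→1.
So the longest increasing subsequence has length 4, e.g. 16, 18, 21, 23.

4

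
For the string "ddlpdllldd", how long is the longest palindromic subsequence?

8

Using dp[i][j] = 2 + dp[i+1][j−1] if the ends match, else max(dp[i+1][j], dp[i][j−1]):
dp[1][10] = 8. A witness is ddlllldd at positions 1,2,3,6,7,8,9,10.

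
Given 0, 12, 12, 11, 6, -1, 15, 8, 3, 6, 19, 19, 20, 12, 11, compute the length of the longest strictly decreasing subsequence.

Let dp[i] be the longest decreasing subsequence ending at position i. Then dp = [1, 1, 1, 2, 3, 4, 1, 3, 4, 4, 1, 1, 1, 2, 3].
The maximum is 4; one witness is 12, 11, 6, -1 at positions 2,4,5,6.

4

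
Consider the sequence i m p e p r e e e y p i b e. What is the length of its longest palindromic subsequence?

One longest palindromic subsequence is ipeeeepi (positions 1,3,4,7,8,9,11,12); it reads the same forward and backward, and the interval DP gives dp[1][14] = 8.

8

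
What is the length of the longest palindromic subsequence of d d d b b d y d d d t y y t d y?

Using dp[i][j] = 2 + dp[i+1][j−1] if the ends match, else max(dp[i+1][j], dp[i][j−1]):
dp[1][16] = 9. A witness is ddddydddd at positions 1,2,3,6,7,8,9,10,15.

9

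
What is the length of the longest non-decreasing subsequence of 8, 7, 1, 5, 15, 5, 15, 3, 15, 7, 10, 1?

5

One longest non-decreasing subsequence is 1, 5, 15, 15, 15 (positions 3,4,5,7,9), of length 5; no longer one exists.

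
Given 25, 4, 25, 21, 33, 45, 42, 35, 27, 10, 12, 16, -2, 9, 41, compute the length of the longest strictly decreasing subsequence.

Scanning left to right, the best length ending at each element is: 25→1, 4→2, 25→1, 21→2, 33→1, 45→1, 42→2, 35→3, 27→4, 10→5, 12→5, 16→5, -2→6, 9→6, 41→3.
So the longest decreasing subsequence has length 6, e.g. 45, 42, 35, 27, 10, -2.

6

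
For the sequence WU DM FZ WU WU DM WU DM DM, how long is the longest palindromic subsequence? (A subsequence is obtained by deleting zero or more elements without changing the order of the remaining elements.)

Using dp[i][j] = 2 + dp[i+1][j−1] if the ends match, else max(dp[i+1][j], dp[i][j−1]):
dp[1][9] = 6. A witness is WU DM WU WU DM WU at positions 1,2,4,5,6,7.

6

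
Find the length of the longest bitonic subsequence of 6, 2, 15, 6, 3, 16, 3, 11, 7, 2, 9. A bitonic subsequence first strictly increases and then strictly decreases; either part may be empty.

6

Let inc[i] be the LIS ending at i and dec[i] the longest strictly decreasing subsequence starting at i. inc = [1, 1, 2, 2, 2, 3, 2, 3, 3, 1, 4], dec = [3, 1, 4, 3, 2, 4, 2, 3, 2, 1, 1].
max_i inc[i]+dec[i]−1 = 6, with one witness 6, 15, 16, 11, 7, 2.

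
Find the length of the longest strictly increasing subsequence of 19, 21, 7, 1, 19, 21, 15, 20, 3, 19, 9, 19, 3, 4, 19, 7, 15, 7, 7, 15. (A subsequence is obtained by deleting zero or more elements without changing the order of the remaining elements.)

Let dp[i] be the longest increasing subsequence ending at position i. Then dp = [1, 2, 1, 1, 2, 3, 2, 3, 2, 3, 3, 4, 2, 3, 4, 4, 5, 4, 4, 5].
The maximum is 5; one witness is 1, 3, 4, 7, 15 at positions 4,9,14,16,17.

5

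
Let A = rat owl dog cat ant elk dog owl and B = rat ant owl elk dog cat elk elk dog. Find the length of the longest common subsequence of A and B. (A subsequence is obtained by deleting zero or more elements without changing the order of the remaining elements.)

A longest common subsequence is rat, owl, dog, cat, elk, dog (length 6); the LCS DP confirms no longer common subsequence exists.

6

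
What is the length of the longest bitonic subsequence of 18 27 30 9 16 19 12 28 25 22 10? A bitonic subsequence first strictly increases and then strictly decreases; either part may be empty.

7

Let inc[i] be the LIS ending at i and dec[i] the longest strictly decreasing subsequence starting at i. inc = [1, 2, 3, 1, 2, 3, 2, 4, 4, 4, 2], dec = [4, 4, 5, 1, 3, 3, 2, 4, 3, 2, 1].
max_i inc[i]+dec[i]−1 = 7, with one witness 18, 27, 30, 28, 25, 22, 10.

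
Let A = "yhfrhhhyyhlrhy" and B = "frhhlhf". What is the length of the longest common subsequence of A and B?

Backtracking the LCS table gives one alignment: f (A3,B1) → r (A4,B2) → h (A7,B3) → h (A10,B4) → l (A11,B5) → h (A13,B6).
So the longest common subsequence has length 6.

6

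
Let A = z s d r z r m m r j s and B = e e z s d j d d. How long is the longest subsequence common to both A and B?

4

Backtracking the LCS table gives one alignment: z (A1,B3) → s (A2,B4) → d (A3,B5) → j (A10,B6).
So the longest common subsequence has length 4.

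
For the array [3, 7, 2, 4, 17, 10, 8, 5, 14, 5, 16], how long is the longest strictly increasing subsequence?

5

Scanning left to right, the best length ending at each element is: 3→1, 7→2, 2→1, 4→2, 17→3, 10→3, 8→3, 5→3, 14→4, 5→3, 16→5.
So the longest increasing subsequence has length 5, e.g. 3, 7, 10, 14, 16.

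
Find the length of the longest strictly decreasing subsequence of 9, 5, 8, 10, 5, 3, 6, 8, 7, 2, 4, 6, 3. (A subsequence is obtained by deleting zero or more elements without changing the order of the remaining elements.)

One longest decreasing subsequence is 9, 8, 5, 3, 2 (positions 1,3,5,6,10), of length 5; no longer one exists.

5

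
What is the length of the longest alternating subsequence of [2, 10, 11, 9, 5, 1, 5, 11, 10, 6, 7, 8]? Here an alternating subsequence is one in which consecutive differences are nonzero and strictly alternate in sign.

A longest alternating subsequence is 2, 10, 9, 11, 6, 7 (positions 1,2,4,8,10,11); its 5 consecutive differences strictly alternate in sign, and length 6 is optimal.

6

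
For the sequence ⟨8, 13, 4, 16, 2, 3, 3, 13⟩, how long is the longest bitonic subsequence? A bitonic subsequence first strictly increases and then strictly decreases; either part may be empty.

One longest bitonic subsequence is 8, 13, 4, 3 (positions 1,2,3,7): it rises to 13 then falls. Length 4 is optimal.

4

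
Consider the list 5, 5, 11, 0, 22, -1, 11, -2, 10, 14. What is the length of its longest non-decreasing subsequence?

Scanning left to right, the best length ending at each element is: 5→1, 5→2, 11→3, 0→1, 22→4, -1→1, 11→4, -2→1, 10→3, 14→5.
So the longest non-decreasing subsequence has length 5, e.g. 5, 5, 11, 11, 14.

5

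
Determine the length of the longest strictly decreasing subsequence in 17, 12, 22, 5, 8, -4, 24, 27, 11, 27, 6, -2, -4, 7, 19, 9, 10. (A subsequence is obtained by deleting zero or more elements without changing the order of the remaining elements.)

6

Scanning left to right, the best length ending at each element is: 17→1, 12→2, 22→1, 5→3, 8→3, -4→4, 24→1, 27→1, 11→3, 27→1, 6→4, -2→5, -4→6, 7→4, 19→2, 9→4, 10→4.
So the longest decreasing subsequence has length 6, e.g. 17, 12, 8, 6, -2, -4.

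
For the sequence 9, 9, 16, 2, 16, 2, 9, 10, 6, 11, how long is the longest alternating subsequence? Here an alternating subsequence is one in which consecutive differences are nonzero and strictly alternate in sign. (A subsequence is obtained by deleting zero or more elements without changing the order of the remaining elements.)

8

A longest alternating subsequence is 9, 16, 2, 16, 2, 9, 6, 11 (positions 1,3,4,5,6,7,9,10); its 7 consecutive differences strictly alternate in sign, and length 8 is optimal.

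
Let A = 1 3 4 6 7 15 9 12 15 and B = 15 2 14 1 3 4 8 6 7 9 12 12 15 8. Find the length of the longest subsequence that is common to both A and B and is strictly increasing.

For each value that appears in both, track the longest common increasing run ending there.
The best achievable length is 8; one witness is 1, 3, 4, 6, 7, 9, 12, 15 (A-positions 1,2,3,4,5,7,8,9, B-positions 4,5,6,8,9,10,11,13).

8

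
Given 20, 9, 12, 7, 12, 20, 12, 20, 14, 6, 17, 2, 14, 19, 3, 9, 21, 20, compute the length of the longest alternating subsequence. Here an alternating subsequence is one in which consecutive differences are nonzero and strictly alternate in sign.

Track the best alternating length ending on an up-step vs a down-step at each position: up/down = 1/1, 1/2, 3/2, 1/4, 5/2, 5/1, 5/6, 7/1, 7/8, 1/8, 9/8, 1/10, 11/10, 11/8, 11/12, 13/12, 13/1, 13/14.
The maximum over both is 14; one such subsequence is 20, 9, 12, 7, 20, 12, 20, 14, 17, 2, 14, 3, 21, 20.

14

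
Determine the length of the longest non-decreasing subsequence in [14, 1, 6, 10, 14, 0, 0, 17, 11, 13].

One longest non-decreasing subsequence is 1, 6, 10, 14, 17 (positions 2,3,4,5,8), of length 5; no longer one exists.

5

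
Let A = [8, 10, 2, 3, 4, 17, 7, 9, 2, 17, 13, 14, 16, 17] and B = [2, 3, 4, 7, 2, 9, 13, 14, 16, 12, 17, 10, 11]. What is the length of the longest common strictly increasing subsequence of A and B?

For each value that appears in both, track the longest common increasing run ending there.
The best achievable length is 9; one witness is 2, 3, 4, 7, 9, 13, 14, 16, 17 (A-positions 3,4,5,7,8,11,12,13,14, B-positions 1,2,3,4,6,7,8,9,11).

9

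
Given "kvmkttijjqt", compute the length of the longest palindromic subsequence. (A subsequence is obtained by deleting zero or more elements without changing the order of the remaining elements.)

Using dp[i][j] = 2 + dp[i+1][j−1] if the ends match, else max(dp[i+1][j], dp[i][j−1]):
dp[1][11] = 4. A witness is tjjt at positions 5,8,9,11.

4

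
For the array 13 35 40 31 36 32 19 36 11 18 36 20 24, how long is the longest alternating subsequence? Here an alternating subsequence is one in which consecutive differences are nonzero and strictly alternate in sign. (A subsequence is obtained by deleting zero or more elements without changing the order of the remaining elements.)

A longest alternating subsequence is 13, 35, 31, 36, 32, 36, 11, 36, 20, 24 (positions 1,2,4,5,6,8,9,11,12,13); its 9 consecutive differences strictly alternate in sign, and length 10 is optimal.

10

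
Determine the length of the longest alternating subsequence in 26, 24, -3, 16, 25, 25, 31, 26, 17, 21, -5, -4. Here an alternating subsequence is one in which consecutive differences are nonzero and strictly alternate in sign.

7

Track the best alternating length ending on an up-step vs a down-step at each position: up/down = 1/1, 1/2, 1/2, 3/2, 3/2, 3/2, 3/1, 3/4, 3/4, 5/4, 1/6, 7/6.
The maximum over both is 7; one such subsequence is 26, 24, 25, 17, 21, -5, -4.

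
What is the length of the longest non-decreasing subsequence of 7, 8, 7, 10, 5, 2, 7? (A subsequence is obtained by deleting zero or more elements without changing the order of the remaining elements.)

Scanning left to right, the best length ending at each element is: 7→1, 8→2, 7→2, 10→3, 5→1, 2→1, 7→3.
So the longest non-decreasing subsequence has length 3, e.g. 7, 8, 10.

3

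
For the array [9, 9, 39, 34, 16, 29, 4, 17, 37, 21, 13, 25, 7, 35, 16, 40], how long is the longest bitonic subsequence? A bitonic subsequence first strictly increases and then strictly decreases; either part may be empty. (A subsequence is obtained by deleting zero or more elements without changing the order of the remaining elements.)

7

One longest bitonic subsequence is 9, 39, 34, 29, 21, 13, 7 (positions 1,3,4,6,10,11,13): it rises to 39 then falls. Length 7 is optimal.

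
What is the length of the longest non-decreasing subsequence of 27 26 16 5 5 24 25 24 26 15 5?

Scanning left to right, the best length ending at each element is: 27→1, 26→1, 16→1, 5→1, 5→2, 24→3, 25→4, 24→4, 26→5, 15→3, 5→3.
So the longest non-decreasing subsequence has length 5, e.g. 5, 5, 24, 25, 26.

5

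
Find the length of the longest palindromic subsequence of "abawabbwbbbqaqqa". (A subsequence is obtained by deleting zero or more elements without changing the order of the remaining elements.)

9

One longest palindromic subsequence is aabbbbbaa (positions 1,5,6,7,9,10,11,13,16); it reads the same forward and backward, and the interval DP gives dp[1][16] = 9.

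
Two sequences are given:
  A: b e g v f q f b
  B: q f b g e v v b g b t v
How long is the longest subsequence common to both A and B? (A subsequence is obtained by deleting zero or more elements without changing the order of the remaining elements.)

4

Backtracking the LCS table gives one alignment: b (A1,B3) → e (A2,B5) → g (A3,B9) → v (A4,B12).
So the longest common subsequence has length 4.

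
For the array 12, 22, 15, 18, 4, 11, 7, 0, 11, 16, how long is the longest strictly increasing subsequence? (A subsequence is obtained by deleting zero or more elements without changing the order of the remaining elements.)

One longest increasing subsequence is 4, 7, 11, 16 (positions 5,7,9,10), of length 4; no longer one exists.

4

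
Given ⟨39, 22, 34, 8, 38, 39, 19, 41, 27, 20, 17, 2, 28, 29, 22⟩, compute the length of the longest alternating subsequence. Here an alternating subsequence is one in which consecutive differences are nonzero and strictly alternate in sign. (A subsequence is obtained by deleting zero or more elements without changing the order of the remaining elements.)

10

Track the best alternating length ending on an up-step vs a down-step at each position: up/down = 1/1, 1/2, 3/2, 1/4, 5/2, 5/1, 5/6, 7/1, 7/8, 7/8, 5/8, 1/8, 9/8, 9/8, 9/10.
The maximum over both is 10; one such subsequence is 39, 22, 34, 8, 38, 19, 41, 27, 28, 22.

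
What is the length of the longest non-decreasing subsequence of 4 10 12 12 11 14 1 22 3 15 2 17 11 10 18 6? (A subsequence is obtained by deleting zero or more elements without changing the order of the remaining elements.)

8

Scanning left to right, the best length ending at each element is: 4→1, 10→2, 12→3, 12→4, 11→3, 14→5, 1→1, 22→6, 3→2, 15→6, 2→2, 17→7, 11→4, 10→3, 18→8, 6→3.
So the longest non-decreasing subsequence has length 8, e.g. 4, 10, 12, 12, 14, 15, 17, 18.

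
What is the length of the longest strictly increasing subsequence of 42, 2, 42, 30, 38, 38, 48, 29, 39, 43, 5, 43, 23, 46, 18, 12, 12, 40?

One longest increasing subsequence is 2, 30, 38, 39, 43, 46 (positions 2,4,5,9,10,14), of length 6; no longer one exists.

6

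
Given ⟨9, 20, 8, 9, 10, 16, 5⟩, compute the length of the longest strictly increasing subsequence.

4

Scanning left to right, the best length ending at each element is: 9→1, 20→2, 8→1, 9→2, 10→3, 16→4, 5→1.
So the longest increasing subsequence has length 4, e.g. 8, 9, 10, 16.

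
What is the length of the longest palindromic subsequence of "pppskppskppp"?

One longest palindromic subsequence is pppkppkppp (positions 1,2,3,5,6,7,9,10,11,12); it reads the same forward and backward, and the interval DP gives dp[1][12] = 10.

10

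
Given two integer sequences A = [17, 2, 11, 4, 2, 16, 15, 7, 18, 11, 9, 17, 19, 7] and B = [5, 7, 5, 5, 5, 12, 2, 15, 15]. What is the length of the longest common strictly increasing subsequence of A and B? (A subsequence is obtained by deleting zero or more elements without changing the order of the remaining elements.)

2

A longest common strictly increasing subsequence is 2, 15 (length 2); it appears in order in both A and B, and no longer such subsequence exists.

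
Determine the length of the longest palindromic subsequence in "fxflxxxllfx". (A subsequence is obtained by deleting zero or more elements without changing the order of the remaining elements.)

Using dp[i][j] = 2 + dp[i+1][j−1] if the ends match, else max(dp[i+1][j], dp[i][j−1]):
dp[1][11] = 9. A witness is xflxxxlfx at positions 2,3,4,5,6,7,9,10,11.

9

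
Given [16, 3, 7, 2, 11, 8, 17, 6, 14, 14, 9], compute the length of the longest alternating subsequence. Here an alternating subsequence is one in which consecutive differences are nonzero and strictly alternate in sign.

Track the best alternating length ending on an up-step vs a down-step at each position: up/down = 1/1, 1/2, 3/2, 1/4, 5/2, 5/6, 7/1, 5/8, 9/8, 9/8, 9/10.
The maximum over both is 10; one such subsequence is 16, 3, 7, 2, 11, 8, 17, 6, 14, 9.

10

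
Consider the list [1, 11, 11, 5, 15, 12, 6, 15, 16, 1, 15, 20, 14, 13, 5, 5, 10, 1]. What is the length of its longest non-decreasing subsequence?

7

Let dp[i] be the longest non-decreasing subsequence ending at position i. Then dp = [1, 2, 3, 2, 4, 4, 3, 5, 6, 2, 6, 7, 5, 5, 3, 4, 5, 3].
The maximum is 7; one witness is 1, 11, 11, 15, 15, 16, 20 at positions 1,2,3,5,8,9,12.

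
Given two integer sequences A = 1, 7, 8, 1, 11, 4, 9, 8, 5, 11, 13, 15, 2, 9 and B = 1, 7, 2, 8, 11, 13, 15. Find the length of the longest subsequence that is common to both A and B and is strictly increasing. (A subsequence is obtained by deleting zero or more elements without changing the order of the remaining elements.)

A longest common strictly increasing subsequence is 1, 7, 8, 11, 13, 15 (length 6); it appears in order in both A and B, and no longer such subsequence exists.

6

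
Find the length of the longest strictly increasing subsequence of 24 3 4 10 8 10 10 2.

Let dp[i] be the longest increasing subsequence ending at position i. Then dp = [1, 1, 2, 3, 3, 4, 4, 1].
The maximum is 4; one witness is 3, 4, 8, 10 at positions 2,3,5,6.

4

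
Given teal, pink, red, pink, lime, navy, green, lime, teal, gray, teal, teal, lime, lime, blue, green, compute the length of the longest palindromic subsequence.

7

One longest palindromic subsequence is green lime teal teal teal lime green (positions 7,8,9,11,12,14,16); it reads the same forward and backward, and the interval DP gives dp[1][16] = 7.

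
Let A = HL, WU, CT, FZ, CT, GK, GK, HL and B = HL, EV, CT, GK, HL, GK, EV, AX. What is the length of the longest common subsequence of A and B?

Backtracking the LCS table gives one alignment: HL (A1,B1) → CT (A5,B3) → GK (A6,B4) → GK (A7,B6).
So the longest common subsequence has length 4.

4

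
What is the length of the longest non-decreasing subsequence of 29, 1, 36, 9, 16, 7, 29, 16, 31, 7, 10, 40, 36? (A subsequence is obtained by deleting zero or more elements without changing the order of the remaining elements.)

One longest non-decreasing subsequence is 1, 9, 16, 29, 31, 40 (positions 2,4,5,7,9,12), of length 6; no longer one exists.

6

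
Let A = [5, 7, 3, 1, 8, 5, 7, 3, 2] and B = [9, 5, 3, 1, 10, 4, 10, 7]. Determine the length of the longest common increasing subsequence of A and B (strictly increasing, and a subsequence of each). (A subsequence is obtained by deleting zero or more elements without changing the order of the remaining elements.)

2

A longest common strictly increasing subsequence is 5, 7 (length 2); it appears in order in both A and B, and no longer such subsequence exists.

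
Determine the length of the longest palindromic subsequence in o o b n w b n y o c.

5

Using dp[i][j] = 2 + dp[i+1][j−1] if the ends match, else max(dp[i+1][j], dp[i][j−1]):
dp[1][10] = 5. A witness is onbno at positions 2,4,6,7,9.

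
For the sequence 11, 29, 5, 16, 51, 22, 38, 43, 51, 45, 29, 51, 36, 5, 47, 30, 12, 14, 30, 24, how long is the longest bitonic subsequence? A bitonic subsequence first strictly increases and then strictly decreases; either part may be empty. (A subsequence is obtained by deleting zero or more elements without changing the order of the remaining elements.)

10

Let inc[i] be the LIS ending at i and dec[i] the longest strictly decreasing subsequence starting at i. inc = [1, 2, 1, 2, 3, 3, 4, 5, 6, 6, 4, 7, 5, 1, 7, 5, 2, 3, 5, 4], dec = [2, 3, 1, 2, 5, 2, 4, 4, 5, 4, 2, 4, 3, 1, 3, 2, 1, 1, 2, 1].
max_i inc[i]+dec[i]−1 = 10, with one witness 11, 16, 22, 38, 43, 51, 45, 36, 30, 24.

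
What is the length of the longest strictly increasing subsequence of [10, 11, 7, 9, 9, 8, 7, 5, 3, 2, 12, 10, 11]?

4

Scanning left to right, the best length ending at each element is: 10→1, 11→2, 7→1, 9→2, 9→2, 8→2, 7→1, 5→1, 3→1, 2→1, 12→3, 10→3, 11→4.
So the longest increasing subsequence has length 4, e.g. 7, 9, 10, 11.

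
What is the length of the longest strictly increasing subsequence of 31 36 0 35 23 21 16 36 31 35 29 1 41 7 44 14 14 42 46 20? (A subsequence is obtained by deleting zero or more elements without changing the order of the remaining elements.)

7

Let dp[i] be the longest increasing subsequence ending at position i. Then dp = [1, 2, 1, 2, 2, 2, 2, 3, 3, 4, 3, 2, 5, 3, 6, 4, 4, 6, 7, 5].
The maximum is 7; one witness is 0, 23, 31, 35, 41, 44, 46 at positions 3,5,9,10,13,15,19.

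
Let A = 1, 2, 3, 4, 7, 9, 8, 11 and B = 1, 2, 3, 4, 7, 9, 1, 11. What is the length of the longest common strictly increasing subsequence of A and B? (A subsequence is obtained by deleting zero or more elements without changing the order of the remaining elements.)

7

A longest common strictly increasing subsequence is 1, 2, 3, 4, 7, 9, 11 (length 7); it appears in order in both A and B, and no longer such subsequence exists.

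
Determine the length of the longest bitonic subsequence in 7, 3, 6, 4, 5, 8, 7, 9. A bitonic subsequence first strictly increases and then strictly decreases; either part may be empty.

Let inc[i] be the LIS ending at i and dec[i] the longest strictly decreasing subsequence starting at i. inc = [1, 1, 2, 2, 3, 4, 4, 5], dec = [3, 1, 2, 1, 1, 2, 1, 1].
max_i inc[i]+dec[i]−1 = 5, with one witness 3, 4, 5, 8, 7.

5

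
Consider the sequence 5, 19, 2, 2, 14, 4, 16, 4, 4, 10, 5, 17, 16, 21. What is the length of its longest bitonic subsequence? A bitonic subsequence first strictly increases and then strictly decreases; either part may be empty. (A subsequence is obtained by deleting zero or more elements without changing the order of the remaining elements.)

5

One longest bitonic subsequence is 5, 19, 16, 10, 5 (positions 1,2,7,10,11): it rises to 19 then falls. Length 5 is optimal.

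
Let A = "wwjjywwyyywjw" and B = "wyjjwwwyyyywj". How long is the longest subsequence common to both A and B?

10

A longest common subsequence is wjjwwyyywj (length 10); the LCS DP confirms no longer common subsequence exists.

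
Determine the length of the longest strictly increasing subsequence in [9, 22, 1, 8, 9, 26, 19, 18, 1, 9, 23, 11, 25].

Scanning left to right, the best length ending at each element is: 9→1, 22→2, 1→1, 8→2, 9→3, 26→4, 19→4, 18→4, 1→1, 9→3, 23→5, 11→4, 25→6.
So the longest increasing subsequence has length 6, e.g. 1, 8, 9, 19, 23, 25.

6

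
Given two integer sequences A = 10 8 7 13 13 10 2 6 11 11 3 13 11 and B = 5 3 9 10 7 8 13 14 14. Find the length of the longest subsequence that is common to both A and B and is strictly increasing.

For each value that appears in both, track the longest common increasing run ending there.
The best achievable length is 2; one witness is 10, 13 (A-positions 1,4, B-positions 4,7).

2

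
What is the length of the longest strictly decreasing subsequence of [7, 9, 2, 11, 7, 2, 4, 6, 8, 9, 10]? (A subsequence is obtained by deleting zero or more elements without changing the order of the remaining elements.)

3

Let dp[i] be the longest decreasing subsequence ending at position i. Then dp = [1, 1, 2, 1, 2, 3, 3, 3, 2, 2, 2].
The maximum is 3; one witness is 9, 7, 2 at positions 2,5,6.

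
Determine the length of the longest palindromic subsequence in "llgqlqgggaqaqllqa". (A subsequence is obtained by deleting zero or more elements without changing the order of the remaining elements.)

One longest palindromic subsequence is llqqgggqqll (positions 1,2,4,6,7,8,9,11,13,14,15); it reads the same forward and backward, and the interval DP gives dp[1][17] = 11.

11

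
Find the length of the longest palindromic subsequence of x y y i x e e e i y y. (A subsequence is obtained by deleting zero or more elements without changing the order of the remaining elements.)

9

Using dp[i][j] = 2 + dp[i+1][j−1] if the ends match, else max(dp[i+1][j], dp[i][j−1]):
dp[1][11] = 9. A witness is yyieeeiyy at positions 2,3,4,6,7,8,9,10,11.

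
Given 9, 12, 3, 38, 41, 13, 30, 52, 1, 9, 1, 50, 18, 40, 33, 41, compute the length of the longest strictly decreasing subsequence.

Scanning left to right, the best length ending at each element is: 9→1, 12→1, 3→2, 38→1, 41→1, 13→2, 30→2, 52→1, 1→3, 9→3, 1→4, 50→2, 18→3, 40→3, 33→4, 41→3.
So the longest decreasing subsequence has length 4, e.g. 38, 13, 9, 1.

4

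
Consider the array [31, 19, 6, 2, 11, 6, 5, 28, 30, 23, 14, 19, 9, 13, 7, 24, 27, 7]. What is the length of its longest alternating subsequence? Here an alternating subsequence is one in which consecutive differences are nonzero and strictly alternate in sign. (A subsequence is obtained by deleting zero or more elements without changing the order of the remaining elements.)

A longest alternating subsequence is 31, 6, 11, 6, 28, 14, 19, 9, 13, 7, 24, 7 (positions 1,3,5,6,8,11,12,13,14,15,16,18); its 11 consecutive differences strictly alternate in sign, and length 12 is optimal.

12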